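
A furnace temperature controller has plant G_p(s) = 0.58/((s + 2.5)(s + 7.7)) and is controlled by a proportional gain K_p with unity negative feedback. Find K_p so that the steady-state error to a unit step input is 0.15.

Steady-state error for a unit step on this type-0 loop is 1/(1 + K_p·G_p(0)).
G_p(0) = 0.03013. Require 1/(1 + K_p·0.03013) = 0.15, so 1 + 0.03013·K_p = 6.667.
K_p = (6.667 − 1)/0.03013 = 188.

K_p = 188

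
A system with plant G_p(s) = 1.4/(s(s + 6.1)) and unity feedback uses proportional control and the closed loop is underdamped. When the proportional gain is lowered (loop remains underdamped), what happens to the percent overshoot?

decrease

ζ = 6.1/(2√(1.4K_p)) rises as K_p falls; higher damping means less overshoot.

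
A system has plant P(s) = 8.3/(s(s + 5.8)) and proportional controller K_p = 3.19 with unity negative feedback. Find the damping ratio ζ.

The closed-loop denominator is s(s+5.8) + 3.19·8.3 = s² + 5.8s + 26.48.
So ω_n² = 26.48 ⇒ ω_n = 5.146 rad/s, and ζ = 5.8/(2ω_n) = 0.564.

ζ = 0.564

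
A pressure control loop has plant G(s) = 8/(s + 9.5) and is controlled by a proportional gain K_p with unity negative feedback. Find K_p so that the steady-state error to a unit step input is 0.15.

K_p = 6.73

The loop is type 0, so e_ss(step) = 1/(1 + K_pos) with K_pos = K_p·G(0).
G(0) = 0.8421. Require 1/(1 + K_p·0.8421) = 0.15, so 1 + 0.8421·K_p = 6.667.
K_p = (6.667 − 1)/0.8421 = 6.73.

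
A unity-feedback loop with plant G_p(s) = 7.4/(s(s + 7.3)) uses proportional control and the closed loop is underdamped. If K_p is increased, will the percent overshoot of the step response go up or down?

increase

Characteristic equation s² + 7.3s + K_p·7.4 = 0: raising K_p raises ω_n while 2ζω_n = 7.3 is fixed, so ζ falls and overshoot grows.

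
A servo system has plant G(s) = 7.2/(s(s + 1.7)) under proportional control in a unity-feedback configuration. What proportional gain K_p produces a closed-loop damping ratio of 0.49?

Closed-loop characteristic equation: s² + 1.7s + K_p·7.2 = 0.
So ω_n = √(7.2K_p) and 2ζω_n = 1.7, giving ζ = 1.7/(2√(7.2K_p)).
Setting ζ = 0.49: √(7.2K_p) = 1.7/(2·0.49) = 1.735, so K_p = 3.009/7.2 = 0.418.

K_p = 0.418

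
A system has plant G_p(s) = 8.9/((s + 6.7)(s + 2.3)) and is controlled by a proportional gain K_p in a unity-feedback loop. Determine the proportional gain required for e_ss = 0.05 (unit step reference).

The loop is type 0, so e_ss(step) = 1/(1 + K_pos) with K_pos = K_p·G_p(0).
G_p(0) = 0.5775. Require 1/(1 + K_p·0.5775) = 0.05, so 1 + 0.5775·K_p = 20.
K_p = (20 − 1)/0.5775 = 32.9.

K_p = 32.9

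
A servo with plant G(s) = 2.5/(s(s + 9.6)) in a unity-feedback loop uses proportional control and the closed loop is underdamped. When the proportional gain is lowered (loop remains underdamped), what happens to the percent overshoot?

ζ = 9.6/(2√(2.5K_p)) rises as K_p falls; higher damping means less overshoot.

decrease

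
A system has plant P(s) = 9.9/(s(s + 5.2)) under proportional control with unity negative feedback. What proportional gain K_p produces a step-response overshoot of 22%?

K_p = 3.62

From %OS = 100·exp(−πζ/√(1−ζ²)) = 22%, ζ = −ln(0.22)/√(π²+ln²(0.22)) = 0.4342.
Characteristic equation s² + 5.2s + 9.9K_p = 0 gives ζ = 5.2/(2√(9.9K_p)).
Setting ζ = 0.4342: √(9.9K_p) = 5.2/(2·0.4342) = 5.988, so K_p = 35.86/9.9 = 3.62.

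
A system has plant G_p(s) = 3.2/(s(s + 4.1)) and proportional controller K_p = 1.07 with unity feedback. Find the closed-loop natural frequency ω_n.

ω_n = 1.85 rad/s

1 + K_p·G_p(s) = 0 gives s² + 4.1s + 3.424 = 0.
So ω_n² = 3.424 ⇒ ω_n = 1.85 rad/s, and ζ = 4.1/(2ω_n) = 1.11.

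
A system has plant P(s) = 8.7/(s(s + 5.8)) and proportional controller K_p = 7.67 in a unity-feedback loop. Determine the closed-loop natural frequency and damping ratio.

With unity feedback the closed-loop characteristic equation is s² + 5.8s + 7.67·8.7 = s² + 5.8s + 66.73 = 0.
So ω_n² = 66.73 ⇒ ω_n = 8.169 rad/s, and ζ = 5.8/(2ω_n) = 0.355.

ω_n = 8.17 rad/s, ζ = 0.355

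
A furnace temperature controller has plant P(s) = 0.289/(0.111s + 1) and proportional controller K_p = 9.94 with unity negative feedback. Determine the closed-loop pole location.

s = -34.89

Closed loop: T(s) = K_p·P/(1+K_p·P) = 2.873/(0.111s + 1 + 2.873), with pole at s = −(1 + 2.873)/0.111 = −34.89.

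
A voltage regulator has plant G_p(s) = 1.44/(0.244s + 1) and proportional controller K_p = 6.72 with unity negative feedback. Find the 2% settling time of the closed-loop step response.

T_s ≈ 0.0914 s

Closed loop: T(s) = K_p·G_p/(1+K_p·G_p) = 9.677/(0.244s + 1 + 9.677), with pole at s = −(1 + 9.677)/0.244 = −43.76.
τ = 1/43.76 = 0.02285 s, so 2% settling time ≈ 4τ = 0.0914 s.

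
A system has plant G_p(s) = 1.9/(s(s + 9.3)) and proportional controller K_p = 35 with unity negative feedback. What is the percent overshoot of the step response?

From 1 + K_pG_p(s) = 0: s² + 9.3s + 66.5 = 0 ⇒ ω_n = 8.155, ζ = 0.5702.
%OS = 100·exp(−πζ/√(1−ζ²)) = 100·exp(−π·0.5702/√0.6748) = 11.3%.

11.3%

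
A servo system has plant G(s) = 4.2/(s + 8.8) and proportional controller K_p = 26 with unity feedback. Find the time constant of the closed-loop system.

τ = 0.00847 s

Closed-loop transfer function: T(s) = K_p·G(s)/(1 + K_p·G(s)) = 109.2/(s + 8.8 + 109.2) = 109.2/(s + 118).
Time constant τ = 1/118 = 0.00847 s.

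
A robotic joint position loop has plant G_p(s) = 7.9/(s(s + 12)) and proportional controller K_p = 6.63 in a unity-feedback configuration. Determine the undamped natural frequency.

With unity feedback the closed-loop characteristic equation is s² + 12s + 6.63·7.9 = s² + 12s + 52.38 = 0.
Matching s² + 2ζω_n s + ω_n²: ω_n = √52.38 = 7.237 rad/s and 2ζω_n = 12, so ζ = 12/(2·7.237) = 0.829.

ω_n = 7.24 rad/s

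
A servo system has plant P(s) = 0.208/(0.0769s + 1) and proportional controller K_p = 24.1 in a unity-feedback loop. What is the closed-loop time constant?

τ = 0.0128 s

Closed loop: T(s) = K_p·P/(1+K_p·P) = 5.013/(0.0769s + 1 + 5.013), with pole at s = −(1 + 5.013)/0.0769 = −78.19.
Closed-loop time constant τ = 1/78.19 = 0.0128 s.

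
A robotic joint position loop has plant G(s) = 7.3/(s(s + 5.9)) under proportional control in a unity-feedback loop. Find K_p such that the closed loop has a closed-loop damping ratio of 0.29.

Closed-loop characteristic equation: s² + 5.9s + K_p·7.3 = 0.
So ω_n = √(7.3K_p) and 2ζω_n = 5.9, giving ζ = 5.9/(2√(7.3K_p)).
Setting ζ = 0.29: √(7.3K_p) = 5.9/(2·0.29) = 10.17, so K_p = 103.5/7.3 = 14.2.

K_p = 14.2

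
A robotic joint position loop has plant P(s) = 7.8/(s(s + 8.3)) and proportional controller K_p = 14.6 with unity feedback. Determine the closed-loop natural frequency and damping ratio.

With unity feedback the closed-loop characteristic equation is s² + 8.3s + 14.6·7.8 = s² + 8.3s + 113.9 = 0.
Matching s² + 2ζω_n s + ω_n²: ω_n = √113.9 = 10.67 rad/s and 2ζω_n = 8.3, so ζ = 8.3/(2·10.67) = 0.389.

ω_n = 10.7 rad/s, ζ = 0.389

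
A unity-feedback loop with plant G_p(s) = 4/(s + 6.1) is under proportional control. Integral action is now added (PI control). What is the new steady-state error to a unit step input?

The integrator makes K_pos = lim_{s→0} C(s)G(s) infinite, so e_ss = 1/(1+K_pos) = 0.

0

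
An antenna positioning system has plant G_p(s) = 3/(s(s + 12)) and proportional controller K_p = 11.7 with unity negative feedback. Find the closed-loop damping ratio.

With unity feedback the closed-loop characteristic equation is s² + 12s + 11.7·3 = s² + 12s + 35.1 = 0.
Matching s² + 2ζω_n s + ω_n²: ω_n = √35.1 = 5.925 rad/s and 2ζω_n = 12, so ζ = 12/(2·5.925) = 1.01.

ζ = 1.01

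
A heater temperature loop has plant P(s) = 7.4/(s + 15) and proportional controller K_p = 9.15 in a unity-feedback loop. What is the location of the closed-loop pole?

s = -82.71

Closed-loop transfer function: T(s) = K_p·P(s)/(1 + K_p·P(s)) = 67.71/(s + 15 + 67.71) = 67.71/(s + 82.71).
The closed-loop pole is at s = −82.71.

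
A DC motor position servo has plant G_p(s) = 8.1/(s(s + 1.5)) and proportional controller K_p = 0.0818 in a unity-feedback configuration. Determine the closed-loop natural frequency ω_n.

1 + K_p·G_p(s) = 0 gives s² + 1.5s + 0.6626 = 0.
Matching s² + 2ζω_n s + ω_n²: ω_n = √0.6626 = 0.814 rad/s and 2ζω_n = 1.5, so ζ = 1.5/(2·0.814) = 0.921.

ω_n = 0.814 rad/s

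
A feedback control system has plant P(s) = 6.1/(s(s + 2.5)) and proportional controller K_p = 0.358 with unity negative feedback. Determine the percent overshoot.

0.686%

The closed-loop denominator s² + 2.5s + 2.184 gives ω_n = √2.184 = 1.478 and ζ = 2.5/(2ω_n) = 0.8459.
%OS = 100·exp(−πζ/√(1−ζ²)) = 100·exp(−π·0.8459/√0.2845) = 0.686%.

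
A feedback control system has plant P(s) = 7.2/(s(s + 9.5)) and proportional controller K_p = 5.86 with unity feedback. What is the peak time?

T_p = 0.709 s

The closed-loop denominator s² + 9.5s + 42.19 gives ω_n = √42.19 = 6.496 and ζ = 9.5/(2ω_n) = 0.7313.
Damped frequency ω_d = ω_n√(1−ζ²) = 4.431 rad/s, so peak time T_p = π/ω_d = 0.709 s.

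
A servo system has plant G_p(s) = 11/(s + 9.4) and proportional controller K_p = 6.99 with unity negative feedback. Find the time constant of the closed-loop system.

τ = 0.0116 s

Closed-loop transfer function: T(s) = K_p·G_p(s)/(1 + K_p·G_p(s)) = 76.89/(s + 9.4 + 76.89) = 76.89/(s + 86.29).
Time constant τ = 1/86.29 = 0.0116 s.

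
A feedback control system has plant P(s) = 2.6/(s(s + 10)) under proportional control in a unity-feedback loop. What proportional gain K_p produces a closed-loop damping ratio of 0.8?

K_p = 15

Closed-loop characteristic equation: s² + 10s + K_p·2.6 = 0.
So ω_n = √(2.6K_p) and 2ζω_n = 10, giving ζ = 10/(2√(2.6K_p)).
Setting ζ = 0.8: √(2.6K_p) = 10/(2·0.8) = 6.25, so K_p = 39.06/2.6 = 15.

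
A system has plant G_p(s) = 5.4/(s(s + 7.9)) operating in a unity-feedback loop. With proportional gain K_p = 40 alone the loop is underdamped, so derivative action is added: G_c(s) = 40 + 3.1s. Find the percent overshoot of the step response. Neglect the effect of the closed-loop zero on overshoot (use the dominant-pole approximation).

Forward path: (40 + 3.1s)·5.4/(s(s+7.9)). The closed-loop characteristic equation is s² + (7.9 + 5.4·3.1)s + 5.4·40 = 0.
That is s² + 24.64s + 216 = 0, so ω_n = 14.7 rad/s and ζ = 24.64/(2·14.7) = 0.8383.
%OS = 100·exp(−πζ/√(1−ζ²)) = 0.799%.

0.799%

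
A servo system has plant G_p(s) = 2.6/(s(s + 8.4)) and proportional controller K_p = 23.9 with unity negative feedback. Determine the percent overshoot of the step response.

Closed-loop characteristic equation: s² + 8.4s + 62.14 = 0, so ω_n = 7.883 rad/s and ζ = 8.4/(2·7.883) = 0.5328.
%OS = 100·exp(−πζ/√(1−ζ²)) = 100·exp(−π·0.5328/√0.7161) = 13.8%.

13.8%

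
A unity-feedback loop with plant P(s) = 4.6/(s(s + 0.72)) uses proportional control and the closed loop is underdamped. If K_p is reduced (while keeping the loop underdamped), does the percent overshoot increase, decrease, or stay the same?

decrease

ζ = 0.72/(2√(4.6K_p)) rises as K_p falls; higher damping means less overshoot.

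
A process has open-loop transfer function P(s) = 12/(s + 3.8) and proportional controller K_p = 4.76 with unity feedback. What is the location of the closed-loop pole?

Closed-loop transfer function: T(s) = K_p·P(s)/(1 + K_p·P(s)) = 57.12/(s + 3.8 + 57.12) = 57.12/(s + 60.92).
The closed-loop pole is at s = −60.92.

s = -60.92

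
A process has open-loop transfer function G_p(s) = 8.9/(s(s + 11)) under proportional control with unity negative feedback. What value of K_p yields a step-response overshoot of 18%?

K_p = 14.8

From %OS = 100·exp(−πζ/√(1−ζ²)) = 18%, ζ = −ln(0.18)/√(π²+ln²(0.18)) = 0.4791.
Characteristic equation s² + 11s + 8.9K_p = 0 gives ζ = 11/(2√(8.9K_p)).
Setting ζ = 0.4791: √(8.9K_p) = 11/(2·0.4791) = 11.48, so K_p = 131.8/8.9 = 14.8.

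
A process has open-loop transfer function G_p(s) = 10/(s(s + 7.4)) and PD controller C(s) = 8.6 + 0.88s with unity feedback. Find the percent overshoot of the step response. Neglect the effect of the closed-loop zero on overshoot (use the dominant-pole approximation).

0.357%

Forward path: (8.6 + 0.88s)·10/(s(s+7.4)). The closed-loop characteristic equation is s² + (7.4 + 10·0.88)s + 10·8.6 = 0.
That is s² + 16.2s + 86 = 0, so ω_n = 9.274 rad/s and ζ = 16.2/(2·9.274) = 0.8734.
%OS = 100·exp(−πζ/√(1−ζ²)) = 0.357%.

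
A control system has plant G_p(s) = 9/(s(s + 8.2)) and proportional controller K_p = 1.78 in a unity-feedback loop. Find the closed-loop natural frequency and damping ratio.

1 + K_p·G_p(s) = 0 gives s² + 8.2s + 16.02 = 0.
Matching s² + 2ζω_n s + ω_n²: ω_n = √16.02 = 4.002 rad/s and 2ζω_n = 8.2, so ζ = 8.2/(2·4.002) = 1.02.

ω_n = 4 rad/s, ζ = 1.02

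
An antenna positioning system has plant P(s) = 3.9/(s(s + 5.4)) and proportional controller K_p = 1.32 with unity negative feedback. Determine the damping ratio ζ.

1 + K_p·P(s) = 0 gives s² + 5.4s + 5.148 = 0.
So ω_n² = 5.148 ⇒ ω_n = 2.269 rad/s, and ζ = 5.4/(2ω_n) = 1.19.

ζ = 1.19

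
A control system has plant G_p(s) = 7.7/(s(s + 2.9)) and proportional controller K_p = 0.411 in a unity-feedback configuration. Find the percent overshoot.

1.2%

Closed-loop characteristic equation: s² + 2.9s + 3.165 = 0, so ω_n = 1.779 rad/s and ζ = 2.9/(2·1.779) = 0.8151.
%OS = 100·exp(−πζ/√(1−ζ²)) = 100·exp(−π·0.8151/√0.3356) = 1.2%.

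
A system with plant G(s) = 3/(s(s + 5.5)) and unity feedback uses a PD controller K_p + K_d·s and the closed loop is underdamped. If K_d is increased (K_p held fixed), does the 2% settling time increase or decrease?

decrease

Characteristic equation s² + (5.5 + 3K_d)s + 3K_p = 0: raising K_d increases ζω_n = (5.5+3K_d)/2 while the loop stays underdamped, so T_s ≈ 4/(ζω_n) decreases.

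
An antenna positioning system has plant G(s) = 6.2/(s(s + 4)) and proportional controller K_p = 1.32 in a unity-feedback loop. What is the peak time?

From 1 + K_pG(s) = 0: s² + 4s + 8.184 = 0 ⇒ ω_n = 2.861, ζ = 0.6991.
Damped frequency ω_d = ω_n√(1−ζ²) = 2.045 rad/s, so peak time T_p = π/ω_d = 1.54 s.

T_p = 1.54 s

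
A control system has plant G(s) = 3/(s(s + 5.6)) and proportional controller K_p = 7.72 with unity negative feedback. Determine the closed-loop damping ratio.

ζ = 0.582

With unity feedback the closed-loop characteristic equation is s² + 5.6s + 7.72·3 = s² + 5.6s + 23.16 = 0.
So ω_n² = 23.16 ⇒ ω_n = 4.812 rad/s, and ζ = 5.6/(2ω_n) = 0.582.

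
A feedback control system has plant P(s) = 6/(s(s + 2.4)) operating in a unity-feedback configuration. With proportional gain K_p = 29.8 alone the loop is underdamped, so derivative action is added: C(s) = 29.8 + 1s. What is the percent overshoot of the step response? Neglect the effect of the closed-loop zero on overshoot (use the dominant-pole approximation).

35.4%

Forward path: (29.8 + 1s)·6/(s(s+2.4)). The closed-loop characteristic equation is s² + (2.4 + 6·1)s + 6·29.8 = 0.
That is s² + 8.4s + 178.8 = 0, so ω_n = 13.37 rad/s and ζ = 8.4/(2·13.37) = 0.3141.
%OS = 100·exp(−πζ/√(1−ζ²)) = 35.4%.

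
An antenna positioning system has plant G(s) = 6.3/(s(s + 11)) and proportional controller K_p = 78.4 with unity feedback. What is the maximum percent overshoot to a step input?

The closed-loop denominator s² + 11s + 493.9 gives ω_n = √493.9 = 22.22 and ζ = 11/(2ω_n) = 0.2475.
%OS = 100·exp(−πζ/√(1−ζ²)) = 100·exp(−π·0.2475/√0.9388) = 44.8%.

44.8%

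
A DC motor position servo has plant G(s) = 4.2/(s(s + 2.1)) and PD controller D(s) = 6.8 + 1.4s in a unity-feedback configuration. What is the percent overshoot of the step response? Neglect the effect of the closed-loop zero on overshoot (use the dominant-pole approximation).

2.94%

Forward path: (6.8 + 1.4s)·4.2/(s(s+2.1)). The closed-loop characteristic equation is s² + (2.1 + 4.2·1.4)s + 4.2·6.8 = 0.
That is s² + 7.98s + 28.56 = 0, so ω_n = 5.344 rad/s and ζ = 7.98/(2·5.344) = 0.7466.
%OS = 100·exp(−πζ/√(1−ζ²)) = 2.94%.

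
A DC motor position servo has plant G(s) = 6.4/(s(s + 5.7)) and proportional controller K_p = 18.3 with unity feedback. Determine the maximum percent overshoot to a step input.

42.4%

The closed-loop denominator s² + 5.7s + 117.1 gives ω_n = √117.1 = 10.82 and ζ = 5.7/(2ω_n) = 0.2633.
%OS = 100·exp(−πζ/√(1−ζ²)) = 100·exp(−π·0.2633/√0.9306) = 42.4%.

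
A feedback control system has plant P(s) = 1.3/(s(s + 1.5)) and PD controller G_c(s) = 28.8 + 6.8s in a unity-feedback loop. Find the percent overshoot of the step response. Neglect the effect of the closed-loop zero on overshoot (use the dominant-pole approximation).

Forward path: (28.8 + 6.8s)·1.3/(s(s+1.5)). The closed-loop characteristic equation is s² + (1.5 + 1.3·6.8)s + 1.3·28.8 = 0.
That is s² + 10.34s + 37.44 = 0, so ω_n = 6.119 rad/s and ζ = 10.34/(2·6.119) = 0.8449.
%OS = 100·exp(−πζ/√(1−ζ²)) = 0.699%.

0.699%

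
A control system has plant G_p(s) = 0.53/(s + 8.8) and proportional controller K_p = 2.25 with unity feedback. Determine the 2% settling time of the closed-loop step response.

T_s ≈ 0.4 s

Closed-loop transfer function: T(s) = K_p·G_p(s)/(1 + K_p·G_p(s)) = 1.193/(s + 8.8 + 1.193) = 1.193/(s + 9.993).
Time constant τ = 1/9.993 = 0.1001 s, so the 2% settling time is about 4τ = 0.4 s.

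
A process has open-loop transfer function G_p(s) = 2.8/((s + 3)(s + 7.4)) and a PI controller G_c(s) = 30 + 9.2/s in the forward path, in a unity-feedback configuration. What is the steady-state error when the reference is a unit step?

The open loop G_c(s)G_p(s) has a pole at the origin (type 1), so the static position error constant is infinite and e_ss = 1/(1+∞) = 0.

0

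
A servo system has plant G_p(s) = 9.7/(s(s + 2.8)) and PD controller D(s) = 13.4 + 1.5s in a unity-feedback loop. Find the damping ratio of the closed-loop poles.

ζ = 0.761

Forward path: (13.4 + 1.5s)·9.7/(s(s+2.8)). The closed-loop characteristic equation is s² + (2.8 + 9.7·1.5)s + 9.7·13.4 = 0.
That is s² + 17.35s + 130 = 0, so ω_n = 11.4 rad/s and ζ = 17.35/(2·11.4) = 0.7609.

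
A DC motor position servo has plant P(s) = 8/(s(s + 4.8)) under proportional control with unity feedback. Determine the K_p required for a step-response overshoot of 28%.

From %OS = 100·exp(−πζ/√(1−ζ²)) = 28%, ζ = −ln(0.28)/√(π²+ln²(0.28)) = 0.3755.
Characteristic equation s² + 4.8s + 8K_p = 0 gives ζ = 4.8/(2√(8K_p)).
Setting ζ = 0.3755: √(8K_p) = 4.8/(2·0.3755) = 6.391, so K_p = 40.84/8 = 5.11.

K_p = 5.11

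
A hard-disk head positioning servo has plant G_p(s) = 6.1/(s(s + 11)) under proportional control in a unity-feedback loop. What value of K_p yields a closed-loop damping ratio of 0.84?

K_p = 7.03

Closed-loop characteristic equation: s² + 11s + K_p·6.1 = 0.
So ω_n = √(6.1K_p) and 2ζω_n = 11, giving ζ = 11/(2√(6.1K_p)).
Setting ζ = 0.84: √(6.1K_p) = 11/(2·0.84) = 6.548, so K_p = 42.87/6.1 = 7.03.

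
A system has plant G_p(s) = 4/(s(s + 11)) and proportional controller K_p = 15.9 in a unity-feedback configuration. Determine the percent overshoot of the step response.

From 1 + K_pG_p(s) = 0: s² + 11s + 63.6 = 0 ⇒ ω_n = 7.975, ζ = 0.6897.
%OS = 100·exp(−πζ/√(1−ζ²)) = 100·exp(−π·0.6897/√0.5244) = 5.02%.

5.02%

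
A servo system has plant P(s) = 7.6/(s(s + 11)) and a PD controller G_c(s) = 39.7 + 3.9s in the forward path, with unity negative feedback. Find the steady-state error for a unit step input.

The open loop G_c(s)P(s) has a pole at the origin (type 1), so the static position error constant is infinite and e_ss = 1/(1+∞) = 0.

0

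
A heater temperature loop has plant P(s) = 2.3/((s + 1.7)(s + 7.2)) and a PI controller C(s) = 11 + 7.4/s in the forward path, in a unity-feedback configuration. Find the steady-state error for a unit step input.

The open loop C(s)P(s) has a pole at the origin (type 1), so the static position error constant is infinite and e_ss = 1/(1+∞) = 0.

0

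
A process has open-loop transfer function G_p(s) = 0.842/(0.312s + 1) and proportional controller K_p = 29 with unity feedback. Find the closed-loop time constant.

Closed loop: T(s) = K_p·G_p/(1+K_p·G_p) = 24.42/(0.312s + 1 + 24.42), with pole at s = −(1 + 24.42)/0.312 = −81.47.
Closed-loop time constant τ = 1/81.47 = 0.0123 s.

τ = 0.0123 s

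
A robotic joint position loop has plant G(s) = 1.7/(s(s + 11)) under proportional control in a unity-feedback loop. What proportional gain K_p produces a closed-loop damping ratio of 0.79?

K_p = 28.5

Closed-loop characteristic equation: s² + 11s + K_p·1.7 = 0.
So ω_n = √(1.7K_p) and 2ζω_n = 11, giving ζ = 11/(2√(1.7K_p)).
Setting ζ = 0.79: √(1.7K_p) = 11/(2·0.79) = 6.962, so K_p = 48.47/1.7 = 28.5.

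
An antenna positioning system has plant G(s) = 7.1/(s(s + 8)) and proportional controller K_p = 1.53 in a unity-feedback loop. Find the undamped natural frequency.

With unity feedback the closed-loop characteristic equation is s² + 8s + 1.53·7.1 = s² + 8s + 10.86 = 0.
So ω_n² = 10.86 ⇒ ω_n = 3.296 rad/s, and ζ = 8/(2ω_n) = 1.21.

ω_n = 3.3 rad/s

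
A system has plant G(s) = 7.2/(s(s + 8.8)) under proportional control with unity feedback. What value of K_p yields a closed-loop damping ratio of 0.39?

Closed-loop characteristic equation: s² + 8.8s + K_p·7.2 = 0.
So ω_n = √(7.2K_p) and 2ζω_n = 8.8, giving ζ = 8.8/(2√(7.2K_p)).
Setting ζ = 0.39: √(7.2K_p) = 8.8/(2·0.39) = 11.28, so K_p = 127.3/7.2 = 17.7.

K_p = 17.7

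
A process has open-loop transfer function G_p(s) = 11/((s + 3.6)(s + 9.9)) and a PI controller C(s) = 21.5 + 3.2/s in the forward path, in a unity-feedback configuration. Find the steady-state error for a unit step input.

The open loop C(s)G_p(s) has a pole at the origin (type 1), so the static position error constant is infinite and e_ss = 1/(1+∞) = 0.

0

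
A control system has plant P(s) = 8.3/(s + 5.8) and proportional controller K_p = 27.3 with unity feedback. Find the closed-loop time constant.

τ = 0.0043 s

Closed-loop transfer function: T(s) = K_p·P(s)/(1 + K_p·P(s)) = 226.6/(s + 5.8 + 226.6) = 226.6/(s + 232.4).
Time constant τ = 1/232.4 = 0.0043 s.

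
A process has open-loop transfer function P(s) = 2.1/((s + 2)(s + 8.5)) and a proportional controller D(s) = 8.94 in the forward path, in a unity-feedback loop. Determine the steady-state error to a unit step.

0.475

The loop is type 0. Static position error constant K_pos = D(0)·P(0) = 8.94·0.1235 = 1.104.
Steady-state error to a unit step: e_ss = 1/(1+K_pos) = 1/2.104 = 0.475.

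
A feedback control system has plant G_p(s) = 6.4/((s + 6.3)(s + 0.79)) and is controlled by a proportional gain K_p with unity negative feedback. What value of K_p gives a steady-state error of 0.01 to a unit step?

For a type-0 loop with proportional control, e_ss = 1/(1 + K_p·G_p(0)).
G_p(0) = 1.286. Require 1/(1 + K_p·1.286) = 0.01, so 1 + 1.286·K_p = 100.
K_p = (100 − 1)/1.286 = 77.

K_p = 77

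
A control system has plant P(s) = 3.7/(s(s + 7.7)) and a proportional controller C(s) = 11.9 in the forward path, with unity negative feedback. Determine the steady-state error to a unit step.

The open loop C(s)P(s) has a pole at the origin (type 1), so the static position error constant is infinite and e_ss = 1/(1+∞) = 0.

0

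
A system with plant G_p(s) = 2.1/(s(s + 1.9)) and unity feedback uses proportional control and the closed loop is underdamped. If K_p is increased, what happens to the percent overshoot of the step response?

increase

ζ = 1.9/(2√(2.1K_p)) decreases as K_p grows; lower damping means more overshoot.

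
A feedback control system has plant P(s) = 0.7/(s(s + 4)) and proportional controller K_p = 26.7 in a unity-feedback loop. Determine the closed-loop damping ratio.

With unity feedback the closed-loop characteristic equation is s² + 4s + 26.7·0.7 = s² + 4s + 18.69 = 0.
So ω_n² = 18.69 ⇒ ω_n = 4.323 rad/s, and ζ = 4/(2ω_n) = 0.463.

ζ = 0.463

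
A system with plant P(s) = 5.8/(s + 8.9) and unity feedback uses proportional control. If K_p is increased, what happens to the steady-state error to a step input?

decrease

e_ss = 1/(1 + K_p·P(0)); a larger K_p raises the denominator, so e_ss decreases.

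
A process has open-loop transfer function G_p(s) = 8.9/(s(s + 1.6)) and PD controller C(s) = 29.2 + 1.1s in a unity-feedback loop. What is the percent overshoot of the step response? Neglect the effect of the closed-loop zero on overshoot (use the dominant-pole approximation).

Forward path: (29.2 + 1.1s)·8.9/(s(s+1.6)). The closed-loop characteristic equation is s² + (1.6 + 8.9·1.1)s + 8.9·29.2 = 0.
That is s² + 11.39s + 259.9 = 0, so ω_n = 16.12 rad/s and ζ = 11.39/(2·16.12) = 0.3533.
%OS = 100·exp(−πζ/√(1−ζ²)) = 30.5%.

30.5%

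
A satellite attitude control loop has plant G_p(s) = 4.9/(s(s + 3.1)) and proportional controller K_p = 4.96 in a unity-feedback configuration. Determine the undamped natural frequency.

The closed-loop denominator is s(s+3.1) + 4.96·4.9 = s² + 3.1s + 24.3.
Matching s² + 2ζω_n s + ω_n²: ω_n = √24.3 = 4.93 rad/s and 2ζω_n = 3.1, so ζ = 3.1/(2·4.93) = 0.314.

ω_n = 4.93 rad/s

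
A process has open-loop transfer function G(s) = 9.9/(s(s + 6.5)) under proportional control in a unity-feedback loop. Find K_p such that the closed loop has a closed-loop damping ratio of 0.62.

Closed-loop characteristic equation: s² + 6.5s + K_p·9.9 = 0.
So ω_n = √(9.9K_p) and 2ζω_n = 6.5, giving ζ = 6.5/(2√(9.9K_p)).
Setting ζ = 0.62: √(9.9K_p) = 6.5/(2·0.62) = 5.242, so K_p = 27.48/9.9 = 2.78.

K_p = 2.78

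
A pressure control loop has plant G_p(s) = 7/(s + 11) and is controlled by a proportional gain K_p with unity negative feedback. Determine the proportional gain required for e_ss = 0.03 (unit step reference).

K_p = 50.8

For a type-0 loop with proportional control, e_ss = 1/(1 + K_p·G_p(0)).
G_p(0) = 0.6364. Require 1/(1 + K_p·0.6364) = 0.03, so 1 + 0.6364·K_p = 33.33.
K_p = (33.33 − 1)/0.6364 = 50.8.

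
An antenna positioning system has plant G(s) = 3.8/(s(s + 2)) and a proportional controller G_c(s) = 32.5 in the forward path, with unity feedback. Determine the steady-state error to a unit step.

0

The open loop G_c(s)G(s) has a pole at the origin (type 1), so the static position error constant is infinite and e_ss = 1/(1+∞) = 0.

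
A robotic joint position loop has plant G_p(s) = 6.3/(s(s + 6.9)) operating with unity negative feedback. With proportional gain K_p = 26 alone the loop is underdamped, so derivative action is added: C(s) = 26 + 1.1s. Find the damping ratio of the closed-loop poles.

ζ = 0.54

Forward path: (26 + 1.1s)·6.3/(s(s+6.9)). The closed-loop characteristic equation is s² + (6.9 + 6.3·1.1)s + 6.3·26 = 0.
That is s² + 13.83s + 163.8 = 0, so ω_n = 12.8 rad/s and ζ = 13.83/(2·12.8) = 0.5403.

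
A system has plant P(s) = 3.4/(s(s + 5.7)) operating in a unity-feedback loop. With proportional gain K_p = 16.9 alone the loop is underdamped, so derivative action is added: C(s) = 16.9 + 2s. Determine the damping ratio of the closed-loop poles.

ζ = 0.825

Forward path: (16.9 + 2s)·3.4/(s(s+5.7)). The closed-loop characteristic equation is s² + (5.7 + 3.4·2)s + 3.4·16.9 = 0.
That is s² + 12.5s + 57.46 = 0, so ω_n = 7.58 rad/s and ζ = 12.5/(2·7.58) = 0.8245.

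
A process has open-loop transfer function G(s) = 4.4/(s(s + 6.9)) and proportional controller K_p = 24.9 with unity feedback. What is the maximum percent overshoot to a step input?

The closed-loop denominator s² + 6.9s + 109.6 gives ω_n = √109.6 = 10.47 and ζ = 6.9/(2ω_n) = 0.3296.
%OS = 100·exp(−πζ/√(1−ζ²)) = 100·exp(−π·0.3296/√0.8914) = 33.4%.

33.4%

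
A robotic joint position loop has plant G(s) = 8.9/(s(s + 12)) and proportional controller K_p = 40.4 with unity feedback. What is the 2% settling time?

T_s ≈ 0.667 s

The closed-loop denominator s² + 12s + 359.6 gives ω_n = √359.6 = 18.96 and ζ = 12/(2ω_n) = 0.3164.
2% settling time T_s ≈ 4/(ζω_n) = 4/6 = 0.667 s.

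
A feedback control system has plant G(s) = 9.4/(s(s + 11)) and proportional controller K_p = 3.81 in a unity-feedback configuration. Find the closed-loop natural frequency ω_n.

ω_n = 5.98 rad/s

1 + K_p·G(s) = 0 gives s² + 11s + 35.81 = 0.
So ω_n² = 35.81 ⇒ ω_n = 5.984 rad/s, and ζ = 11/(2ω_n) = 0.919.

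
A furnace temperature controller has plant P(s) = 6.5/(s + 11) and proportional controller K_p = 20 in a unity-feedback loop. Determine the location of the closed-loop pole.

Closed-loop transfer function: T(s) = K_p·P(s)/(1 + K_p·P(s)) = 130/(s + 11 + 130) = 130/(s + 141).
The closed-loop pole is at s = −141.

s = -141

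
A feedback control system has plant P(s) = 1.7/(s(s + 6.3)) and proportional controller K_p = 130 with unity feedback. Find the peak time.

T_p = 0.216 s

From 1 + K_pP(s) = 0: s² + 6.3s + 221 = 0 ⇒ ω_n = 14.87, ζ = 0.2119.
Damped frequency ω_d = ω_n√(1−ζ²) = 14.53 rad/s, so peak time T_p = π/ω_d = 0.216 s.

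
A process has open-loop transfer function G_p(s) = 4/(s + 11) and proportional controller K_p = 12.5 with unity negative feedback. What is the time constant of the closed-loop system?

τ = 0.0164 s

Closed-loop transfer function: T(s) = K_p·G_p(s)/(1 + K_p·G_p(s)) = 50/(s + 11 + 50) = 50/(s + 61).
Time constant τ = 1/61 = 0.0164 s.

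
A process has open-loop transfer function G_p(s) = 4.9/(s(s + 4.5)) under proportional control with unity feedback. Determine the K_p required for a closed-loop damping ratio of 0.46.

Closed-loop characteristic equation: s² + 4.5s + K_p·4.9 = 0.
So ω_n = √(4.9K_p) and 2ζω_n = 4.5, giving ζ = 4.5/(2√(4.9K_p)).
Setting ζ = 0.46: √(4.9K_p) = 4.5/(2·0.46) = 4.891, so K_p = 23.92/4.9 = 4.88.

K_p = 4.88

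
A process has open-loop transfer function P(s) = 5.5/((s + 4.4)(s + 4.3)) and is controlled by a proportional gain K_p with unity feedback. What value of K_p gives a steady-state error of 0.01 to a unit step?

K_p = 341

For a type-0 loop with proportional control, e_ss = 1/(1 + K_p·P(0)).
P(0) = 0.2907. Require 1/(1 + K_p·0.2907) = 0.01, so 1 + 0.2907·K_p = 100.
K_p = (100 − 1)/0.2907 = 341.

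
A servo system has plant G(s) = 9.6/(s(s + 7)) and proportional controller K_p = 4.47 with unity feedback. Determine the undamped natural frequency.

ω_n = 6.55 rad/s

1 + K_p·G(s) = 0 gives s² + 7s + 42.91 = 0.
Matching s² + 2ζω_n s + ω_n²: ω_n = √42.91 = 6.551 rad/s and 2ζω_n = 7, so ζ = 7/(2·6.551) = 0.534.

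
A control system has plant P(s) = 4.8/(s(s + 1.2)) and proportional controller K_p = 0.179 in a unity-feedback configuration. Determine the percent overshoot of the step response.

Closed-loop characteristic equation: s² + 1.2s + 0.8592 = 0, so ω_n = 0.9269 rad/s and ζ = 1.2/(2·0.9269) = 0.6473.
%OS = 100·exp(−πζ/√(1−ζ²)) = 100·exp(−π·0.6473/√0.581) = 6.94%.

6.94%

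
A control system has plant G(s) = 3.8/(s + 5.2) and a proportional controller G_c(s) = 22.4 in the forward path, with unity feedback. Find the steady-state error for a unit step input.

0.0576

The loop is type 0. Static position error constant K_pos = G_c(0)·G(0) = 22.4·0.7308 = 16.37.
Steady-state error to a unit step: e_ss = 1/(1+K_pos) = 1/17.37 = 0.0576.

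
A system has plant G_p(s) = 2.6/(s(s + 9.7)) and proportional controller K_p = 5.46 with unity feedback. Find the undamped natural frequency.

ω_n = 3.77 rad/s

With unity feedback the closed-loop characteristic equation is s² + 9.7s + 5.46·2.6 = s² + 9.7s + 14.2 = 0.
So ω_n² = 14.2 ⇒ ω_n = 3.768 rad/s, and ζ = 9.7/(2ω_n) = 1.29.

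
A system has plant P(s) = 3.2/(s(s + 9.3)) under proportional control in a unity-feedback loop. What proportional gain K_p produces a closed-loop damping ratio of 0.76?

K_p = 11.7

Closed-loop characteristic equation: s² + 9.3s + K_p·3.2 = 0.
So ω_n = √(3.2K_p) and 2ζω_n = 9.3, giving ζ = 9.3/(2√(3.2K_p)).
Setting ζ = 0.76: √(3.2K_p) = 9.3/(2·0.76) = 6.118, so K_p = 37.44/3.2 = 11.7.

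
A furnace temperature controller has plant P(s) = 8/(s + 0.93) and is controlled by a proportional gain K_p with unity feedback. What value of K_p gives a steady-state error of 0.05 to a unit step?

K_p = 2.21

Steady-state error for a unit step on this type-0 loop is 1/(1 + K_p·P(0)).
P(0) = 8.602. Require 1/(1 + K_p·8.602) = 0.05, so 1 + 8.602·K_p = 20.
K_p = (20 − 1)/8.602 = 2.21.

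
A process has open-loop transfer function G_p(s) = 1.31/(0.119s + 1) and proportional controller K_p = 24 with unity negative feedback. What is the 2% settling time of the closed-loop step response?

T_s ≈ 0.0147 s

Closed loop: T(s) = K_p·G_p/(1+K_p·G_p) = 31.44/(0.119s + 1 + 31.44), with pole at s = −(1 + 31.44)/0.119 = −272.6.
τ = 1/272.6 = 0.003668 s, so 2% settling time ≈ 4τ = 0.0147 s.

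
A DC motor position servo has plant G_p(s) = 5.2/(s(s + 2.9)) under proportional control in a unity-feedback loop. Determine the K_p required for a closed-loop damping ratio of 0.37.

K_p = 2.95

Closed-loop characteristic equation: s² + 2.9s + K_p·5.2 = 0.
So ω_n = √(5.2K_p) and 2ζω_n = 2.9, giving ζ = 2.9/(2√(5.2K_p)).
Setting ζ = 0.37: √(5.2K_p) = 2.9/(2·0.37) = 3.919, so K_p = 15.36/5.2 = 2.95.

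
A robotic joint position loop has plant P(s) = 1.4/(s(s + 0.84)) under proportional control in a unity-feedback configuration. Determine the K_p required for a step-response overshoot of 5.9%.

From %OS = 100·exp(−πζ/√(1−ζ²)) = 5.9%, ζ = −ln(0.059)/√(π²+ln²(0.059)) = 0.6693.
Characteristic equation s² + 0.84s + 1.4K_p = 0 gives ζ = 0.84/(2√(1.4K_p)).
Setting ζ = 0.6693: √(1.4K_p) = 0.84/(2·0.6693) = 0.6275, so K_p = 0.3937/1.4 = 0.281.

K_p = 0.281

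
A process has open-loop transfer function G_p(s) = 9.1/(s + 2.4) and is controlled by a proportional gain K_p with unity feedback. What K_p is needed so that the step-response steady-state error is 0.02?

The loop is type 0, so e_ss(step) = 1/(1 + K_pos) with K_pos = K_p·G_p(0).
G_p(0) = 3.792. Require 1/(1 + K_p·3.792) = 0.02, so 1 + 3.792·K_p = 50.
K_p = (50 − 1)/3.792 = 12.9.

K_p = 12.9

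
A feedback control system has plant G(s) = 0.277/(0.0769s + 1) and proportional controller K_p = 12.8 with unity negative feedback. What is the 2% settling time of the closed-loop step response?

Closed loop: T(s) = K_p·G/(1+K_p·G) = 3.546/(0.0769s + 1 + 3.546), with pole at s = −(1 + 3.546)/0.0769 = −59.11.
τ = 1/59.11 = 0.01692 s, so 2% settling time ≈ 4τ = 0.0677 s.

T_s ≈ 0.0677 s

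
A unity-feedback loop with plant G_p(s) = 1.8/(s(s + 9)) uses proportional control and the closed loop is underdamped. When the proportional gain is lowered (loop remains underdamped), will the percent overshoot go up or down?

ζ = 9/(2√(1.8K_p)) rises as K_p falls; higher damping means less overshoot.

decrease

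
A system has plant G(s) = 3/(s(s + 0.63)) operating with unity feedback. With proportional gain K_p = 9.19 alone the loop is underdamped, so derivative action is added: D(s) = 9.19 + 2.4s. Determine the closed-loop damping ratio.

ζ = 0.746

Forward path: (9.19 + 2.4s)·3/(s(s+0.63)). The closed-loop characteristic equation is s² + (0.63 + 3·2.4)s + 3·9.19 = 0.
That is s² + 7.83s + 27.57 = 0, so ω_n = 5.251 rad/s and ζ = 7.83/(2·5.251) = 0.7456.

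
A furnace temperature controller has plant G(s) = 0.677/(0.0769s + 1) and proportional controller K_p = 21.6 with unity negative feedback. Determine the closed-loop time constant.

τ = 0.00492 s

Closed loop: T(s) = K_p·G/(1+K_p·G) = 14.62/(0.0769s + 1 + 14.62), with pole at s = −(1 + 14.62)/0.0769 = −203.2.
Closed-loop time constant τ = 1/203.2 = 0.00492 s.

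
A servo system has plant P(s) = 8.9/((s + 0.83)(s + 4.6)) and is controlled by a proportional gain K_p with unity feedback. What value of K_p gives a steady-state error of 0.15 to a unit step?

K_p = 2.43

The loop is type 0, so e_ss(step) = 1/(1 + K_pos) with K_pos = K_p·P(0).
P(0) = 2.331. Require 1/(1 + K_p·2.331) = 0.15, so 1 + 2.331·K_p = 6.667.
K_p = (6.667 − 1)/2.331 = 2.43.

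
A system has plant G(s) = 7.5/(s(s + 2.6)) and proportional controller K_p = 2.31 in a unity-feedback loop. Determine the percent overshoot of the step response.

35.6%

The closed-loop denominator s² + 2.6s + 17.32 gives ω_n = √17.32 = 4.162 and ζ = 2.6/(2ω_n) = 0.3123.
%OS = 100·exp(−πζ/√(1−ζ²)) = 100·exp(−π·0.3123/√0.9025) = 35.6%.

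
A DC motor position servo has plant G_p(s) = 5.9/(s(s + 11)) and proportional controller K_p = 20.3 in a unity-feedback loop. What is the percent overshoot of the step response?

16.1%

The closed-loop denominator s² + 11s + 119.8 gives ω_n = √119.8 = 10.94 and ζ = 11/(2ω_n) = 0.5026.
%OS = 100·exp(−πζ/√(1−ζ²)) = 100·exp(−π·0.5026/√0.7474) = 16.1%.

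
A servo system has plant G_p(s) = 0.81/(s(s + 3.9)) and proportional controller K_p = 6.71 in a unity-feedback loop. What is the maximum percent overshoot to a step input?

0.828%

Closed-loop characteristic equation: s² + 3.9s + 5.435 = 0, so ω_n = 2.331 rad/s and ζ = 3.9/(2·2.331) = 0.8364.
%OS = 100·exp(−πζ/√(1−ζ²)) = 100·exp(−π·0.8364/√0.3004) = 0.828%.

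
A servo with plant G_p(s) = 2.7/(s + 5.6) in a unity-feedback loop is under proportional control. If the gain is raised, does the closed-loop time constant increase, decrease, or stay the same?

decrease

The closed-loop bandwidth 5.6+K_p·2.7 grows with K_p, so τ shrinks.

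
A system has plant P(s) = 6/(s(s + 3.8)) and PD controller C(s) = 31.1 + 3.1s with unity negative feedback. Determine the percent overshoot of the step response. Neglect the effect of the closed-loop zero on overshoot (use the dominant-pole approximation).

Forward path: (31.1 + 3.1s)·6/(s(s+3.8)). The closed-loop characteristic equation is s² + (3.8 + 6·3.1)s + 6·31.1 = 0.
That is s² + 22.4s + 186.6 = 0, so ω_n = 13.66 rad/s and ζ = 22.4/(2·13.66) = 0.8199.
%OS = 100·exp(−πζ/√(1−ζ²)) = 1.11%.

1.11%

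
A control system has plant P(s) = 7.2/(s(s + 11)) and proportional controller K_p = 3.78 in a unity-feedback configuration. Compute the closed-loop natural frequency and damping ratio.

ω_n = 5.22 rad/s, ζ = 1.05

The closed-loop denominator is s(s+11) + 3.78·7.2 = s² + 11s + 27.22.
Matching s² + 2ζω_n s + ω_n²: ω_n = √27.22 = 5.217 rad/s and 2ζω_n = 11, so ζ = 11/(2·5.217) = 1.05.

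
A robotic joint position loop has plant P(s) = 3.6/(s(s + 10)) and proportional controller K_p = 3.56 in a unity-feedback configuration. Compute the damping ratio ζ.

ζ = 1.4

The closed-loop denominator is s(s+10) + 3.56·3.6 = s² + 10s + 12.82.
So ω_n² = 12.82 ⇒ ω_n = 3.58 rad/s, and ζ = 10/(2ω_n) = 1.4.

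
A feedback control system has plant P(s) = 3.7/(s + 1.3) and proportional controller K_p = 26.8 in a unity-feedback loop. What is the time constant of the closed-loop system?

Closed-loop transfer function: T(s) = K_p·P(s)/(1 + K_p·P(s)) = 99.16/(s + 1.3 + 99.16) = 99.16/(s + 100.5).
Time constant τ = 1/100.5 = 0.00995 s.

τ = 0.00995 s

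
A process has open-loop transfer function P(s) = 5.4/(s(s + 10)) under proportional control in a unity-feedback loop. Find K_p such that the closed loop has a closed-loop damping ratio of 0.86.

Closed-loop characteristic equation: s² + 10s + K_p·5.4 = 0.
So ω_n = √(5.4K_p) and 2ζω_n = 10, giving ζ = 10/(2√(5.4K_p)).
Setting ζ = 0.86: √(5.4K_p) = 10/(2·0.86) = 5.814, so K_p = 33.8/5.4 = 6.26.

K_p = 6.26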